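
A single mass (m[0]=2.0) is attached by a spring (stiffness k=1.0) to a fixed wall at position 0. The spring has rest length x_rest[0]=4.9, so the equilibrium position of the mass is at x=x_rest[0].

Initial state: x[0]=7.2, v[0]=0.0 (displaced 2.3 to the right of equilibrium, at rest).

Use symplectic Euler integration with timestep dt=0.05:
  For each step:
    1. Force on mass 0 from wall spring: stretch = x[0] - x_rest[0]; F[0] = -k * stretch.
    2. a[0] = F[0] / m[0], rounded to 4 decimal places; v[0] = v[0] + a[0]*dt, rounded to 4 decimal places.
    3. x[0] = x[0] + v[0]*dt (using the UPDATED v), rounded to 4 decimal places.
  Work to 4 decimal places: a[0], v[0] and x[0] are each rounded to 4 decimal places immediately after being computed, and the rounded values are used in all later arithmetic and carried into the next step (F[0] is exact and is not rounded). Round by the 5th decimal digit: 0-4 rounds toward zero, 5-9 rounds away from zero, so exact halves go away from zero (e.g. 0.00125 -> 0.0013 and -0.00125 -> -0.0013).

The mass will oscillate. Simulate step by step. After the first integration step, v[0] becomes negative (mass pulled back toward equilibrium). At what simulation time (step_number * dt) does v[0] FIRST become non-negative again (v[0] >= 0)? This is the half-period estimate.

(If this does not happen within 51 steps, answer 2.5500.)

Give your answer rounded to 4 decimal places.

Step 0: x=[7.2000] v=[0.0000]
Step 1: x=[7.1971] v=[-0.0575]
Step 2: x=[7.1914] v=[-0.1149]
Step 3: x=[7.1828] v=[-0.1722]
Step 4: x=[7.1713] v=[-0.2293]
Step 5: x=[7.1570] v=[-0.2861]
Step 6: x=[7.1399] v=[-0.3425]
Step 7: x=[7.1200] v=[-0.3985]
Step 8: x=[7.0973] v=[-0.4540]
Step 9: x=[7.0719] v=[-0.5089]
Step 10: x=[7.0437] v=[-0.5632]
Step 11: x=[7.0129] v=[-0.6168]
Step 12: x=[6.9794] v=[-0.6696]
Step 13: x=[6.9433] v=[-0.7216]
Step 14: x=[6.9047] v=[-0.7727]
Step 15: x=[6.8636] v=[-0.8228]
Step 16: x=[6.8200] v=[-0.8719]
Step 17: x=[6.7740] v=[-0.9199]
Step 18: x=[6.7257] v=[-0.9668]
Step 19: x=[6.6751] v=[-1.0124]
Step 20: x=[6.6223] v=[-1.0568]
Step 21: x=[6.5673] v=[-1.0999]
Step 22: x=[6.5102] v=[-1.1416]
Step 23: x=[6.4511] v=[-1.1819]
Step 24: x=[6.3901] v=[-1.2207]
Step 25: x=[6.3272] v=[-1.2580]
Step 26: x=[6.2625] v=[-1.2937]
Step 27: x=[6.1961] v=[-1.3278]
Step 28: x=[6.1281] v=[-1.3602]
Step 29: x=[6.0586] v=[-1.3909]
Step 30: x=[5.9876] v=[-1.4199]
Step 31: x=[5.9152] v=[-1.4471]
Step 32: x=[5.8416] v=[-1.4725]
Step 33: x=[5.7668] v=[-1.4960]
Step 34: x=[5.6909] v=[-1.5177]
Step 35: x=[5.6140] v=[-1.5375]
Step 36: x=[5.5362] v=[-1.5554]
Step 37: x=[5.4576] v=[-1.5713]
Step 38: x=[5.3783] v=[-1.5852]
Step 39: x=[5.2984] v=[-1.5972]
Step 40: x=[5.2180] v=[-1.6072]
Step 41: x=[5.1372] v=[-1.6152]
Step 42: x=[5.0561] v=[-1.6211]
Step 43: x=[4.9749] v=[-1.6250]
Step 44: x=[4.8936] v=[-1.6269]
Step 45: x=[4.8123] v=[-1.6267]
Step 46: x=[4.7311] v=[-1.6245]
Step 47: x=[4.6501] v=[-1.6203]
Step 48: x=[4.5694] v=[-1.6141]
Step 49: x=[4.4891] v=[-1.6058]
Step 50: x=[4.4093] v=[-1.5955]
Step 51: x=[4.3301] v=[-1.5832]
v[0] did not become non-negative within 51 steps; using fallback time=2.5500

Answer: 2.5500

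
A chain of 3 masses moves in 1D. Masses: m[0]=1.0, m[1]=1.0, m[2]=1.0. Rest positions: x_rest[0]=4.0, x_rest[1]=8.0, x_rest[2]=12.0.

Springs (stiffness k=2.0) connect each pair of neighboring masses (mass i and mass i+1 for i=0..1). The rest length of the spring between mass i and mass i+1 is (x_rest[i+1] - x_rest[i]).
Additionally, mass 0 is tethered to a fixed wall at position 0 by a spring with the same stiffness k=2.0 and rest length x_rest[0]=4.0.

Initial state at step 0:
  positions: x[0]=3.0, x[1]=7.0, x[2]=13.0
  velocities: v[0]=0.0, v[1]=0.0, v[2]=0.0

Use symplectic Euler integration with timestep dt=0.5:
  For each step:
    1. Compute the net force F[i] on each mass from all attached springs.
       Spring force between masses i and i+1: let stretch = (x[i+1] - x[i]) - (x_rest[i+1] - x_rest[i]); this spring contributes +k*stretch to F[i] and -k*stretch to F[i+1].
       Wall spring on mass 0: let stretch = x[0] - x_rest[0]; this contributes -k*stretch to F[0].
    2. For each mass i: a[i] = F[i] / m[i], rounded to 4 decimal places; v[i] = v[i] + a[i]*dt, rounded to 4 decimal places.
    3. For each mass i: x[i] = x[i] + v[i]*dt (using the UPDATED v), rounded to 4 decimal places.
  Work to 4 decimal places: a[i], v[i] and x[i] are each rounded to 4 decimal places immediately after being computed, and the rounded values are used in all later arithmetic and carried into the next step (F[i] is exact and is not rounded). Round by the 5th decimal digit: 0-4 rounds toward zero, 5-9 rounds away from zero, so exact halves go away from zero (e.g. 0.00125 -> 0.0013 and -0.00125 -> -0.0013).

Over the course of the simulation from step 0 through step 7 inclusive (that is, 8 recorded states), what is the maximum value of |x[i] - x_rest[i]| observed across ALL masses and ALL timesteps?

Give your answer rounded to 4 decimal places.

Answer: 1.5781

Derivation:
Step 0: x=[3.0000 7.0000 13.0000] v=[0.0000 0.0000 0.0000]
Step 1: x=[3.5000 8.0000 12.0000] v=[1.0000 2.0000 -2.0000]
Step 2: x=[4.5000 8.7500 11.0000] v=[2.0000 1.5000 -2.0000]
Step 3: x=[5.3750 8.5000 10.8750] v=[1.7500 -0.5000 -0.2500]
Step 4: x=[5.1250 7.8750 11.5625] v=[-0.5000 -1.2500 1.3750]
Step 5: x=[3.6875 7.7188 12.4063] v=[-2.8750 -0.3125 1.6875]
Step 6: x=[2.4219 7.8907 12.9063] v=[-2.5312 0.3437 1.0000]
Step 7: x=[2.6798 7.8360 12.8985] v=[0.5157 -0.1095 -0.0156]
Max displacement = 1.5781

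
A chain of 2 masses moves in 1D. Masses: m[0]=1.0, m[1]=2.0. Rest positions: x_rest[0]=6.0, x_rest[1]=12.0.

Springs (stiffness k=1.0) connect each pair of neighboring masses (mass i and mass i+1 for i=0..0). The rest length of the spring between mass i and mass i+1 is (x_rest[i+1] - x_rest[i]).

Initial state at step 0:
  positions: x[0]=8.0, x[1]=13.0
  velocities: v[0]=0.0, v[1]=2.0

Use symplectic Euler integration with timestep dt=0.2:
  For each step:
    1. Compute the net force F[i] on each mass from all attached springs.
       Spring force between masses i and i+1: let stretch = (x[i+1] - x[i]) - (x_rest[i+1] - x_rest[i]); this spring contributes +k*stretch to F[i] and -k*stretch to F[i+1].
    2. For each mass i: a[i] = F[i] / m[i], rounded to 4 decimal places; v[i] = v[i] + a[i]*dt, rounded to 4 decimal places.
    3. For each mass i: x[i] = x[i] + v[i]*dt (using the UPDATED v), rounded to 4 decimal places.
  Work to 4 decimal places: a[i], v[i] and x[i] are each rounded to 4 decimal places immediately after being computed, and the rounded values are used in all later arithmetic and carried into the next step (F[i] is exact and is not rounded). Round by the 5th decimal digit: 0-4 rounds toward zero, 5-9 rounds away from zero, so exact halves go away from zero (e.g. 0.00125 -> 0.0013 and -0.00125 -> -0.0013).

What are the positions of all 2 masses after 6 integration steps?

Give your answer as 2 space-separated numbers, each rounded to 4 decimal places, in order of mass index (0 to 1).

Answer: 7.8245 15.4878

Derivation:
Step 0: x=[8.0000 13.0000] v=[0.0000 2.0000]
Step 1: x=[7.9600 13.4200] v=[-0.2000 2.1000]
Step 2: x=[7.8984 13.8508] v=[-0.3080 2.1540]
Step 3: x=[7.8349 14.2826] v=[-0.3175 2.1588]
Step 4: x=[7.7893 14.7054] v=[-0.2280 2.1140]
Step 5: x=[7.7803 15.1099] v=[-0.0448 2.0224]
Step 6: x=[7.8245 15.4878] v=[0.2211 1.8894]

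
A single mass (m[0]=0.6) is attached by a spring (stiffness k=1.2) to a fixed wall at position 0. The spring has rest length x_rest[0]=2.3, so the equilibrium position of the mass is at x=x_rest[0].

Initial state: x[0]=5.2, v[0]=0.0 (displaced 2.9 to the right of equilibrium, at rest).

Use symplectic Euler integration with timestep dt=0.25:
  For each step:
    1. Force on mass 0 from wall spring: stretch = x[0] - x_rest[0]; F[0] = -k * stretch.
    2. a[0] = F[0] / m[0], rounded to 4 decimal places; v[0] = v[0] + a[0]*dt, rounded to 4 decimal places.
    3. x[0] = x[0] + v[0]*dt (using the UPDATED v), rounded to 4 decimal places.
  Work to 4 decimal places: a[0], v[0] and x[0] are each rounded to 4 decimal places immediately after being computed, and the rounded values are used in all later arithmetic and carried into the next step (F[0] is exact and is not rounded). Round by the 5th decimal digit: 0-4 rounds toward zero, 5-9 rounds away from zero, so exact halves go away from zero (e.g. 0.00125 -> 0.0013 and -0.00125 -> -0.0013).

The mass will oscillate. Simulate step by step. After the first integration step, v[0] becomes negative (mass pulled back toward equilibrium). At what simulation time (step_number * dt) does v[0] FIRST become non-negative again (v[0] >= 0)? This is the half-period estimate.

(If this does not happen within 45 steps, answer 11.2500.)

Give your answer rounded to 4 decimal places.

Step 0: x=[5.2000] v=[0.0000]
Step 1: x=[4.8375] v=[-1.4500]
Step 2: x=[4.1578] v=[-2.7188]
Step 3: x=[3.2459] v=[-3.6477]
Step 4: x=[2.2157] v=[-4.1207]
Step 5: x=[1.1961] v=[-4.0786]
Step 6: x=[0.3144] v=[-3.5267]
Step 7: x=[-0.3191] v=[-2.5339]
Step 8: x=[-0.6252] v=[-1.2244]
Step 9: x=[-0.5657] v=[0.2382]
First v>=0 after going negative at step 9, time=2.2500

Answer: 2.2500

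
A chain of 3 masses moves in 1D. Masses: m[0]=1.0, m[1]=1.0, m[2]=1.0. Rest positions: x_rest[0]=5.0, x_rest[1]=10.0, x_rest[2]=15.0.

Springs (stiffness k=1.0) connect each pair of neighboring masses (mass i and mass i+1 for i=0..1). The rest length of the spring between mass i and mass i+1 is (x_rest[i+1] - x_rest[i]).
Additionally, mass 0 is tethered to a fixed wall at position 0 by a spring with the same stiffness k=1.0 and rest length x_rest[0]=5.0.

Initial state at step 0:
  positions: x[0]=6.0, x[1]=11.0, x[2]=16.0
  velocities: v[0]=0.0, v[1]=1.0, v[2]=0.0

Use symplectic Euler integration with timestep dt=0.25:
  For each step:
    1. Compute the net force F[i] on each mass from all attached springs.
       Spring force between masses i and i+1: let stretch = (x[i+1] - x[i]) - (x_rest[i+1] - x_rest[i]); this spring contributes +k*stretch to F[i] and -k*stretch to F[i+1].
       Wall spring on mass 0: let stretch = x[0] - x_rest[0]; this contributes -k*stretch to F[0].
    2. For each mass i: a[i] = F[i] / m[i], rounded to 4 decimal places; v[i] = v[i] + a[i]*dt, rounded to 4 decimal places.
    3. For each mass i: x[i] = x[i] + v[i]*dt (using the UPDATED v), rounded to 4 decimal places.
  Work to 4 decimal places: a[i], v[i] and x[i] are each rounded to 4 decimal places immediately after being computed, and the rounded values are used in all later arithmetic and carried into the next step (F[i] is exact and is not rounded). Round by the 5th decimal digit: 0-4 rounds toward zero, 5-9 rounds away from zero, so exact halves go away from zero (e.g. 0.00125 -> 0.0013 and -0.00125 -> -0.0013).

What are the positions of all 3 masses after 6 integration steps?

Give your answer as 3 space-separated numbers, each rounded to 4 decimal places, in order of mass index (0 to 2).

Step 0: x=[6.0000 11.0000 16.0000] v=[0.0000 1.0000 0.0000]
Step 1: x=[5.9375 11.2500 16.0000] v=[-0.2500 1.0000 0.0000]
Step 2: x=[5.8359 11.4649 16.0156] v=[-0.4063 0.8594 0.0625]
Step 3: x=[5.7214 11.6124 16.0593] v=[-0.4580 0.5898 0.1748]
Step 4: x=[5.6175 11.6696 16.1376] v=[-0.4156 0.2288 0.3131]
Step 5: x=[5.5408 11.6278 16.2491] v=[-0.3070 -0.1672 0.4461]
Step 6: x=[5.4982 11.4944 16.3843] v=[-0.1705 -0.5336 0.5408]

Answer: 5.4982 11.4944 16.3843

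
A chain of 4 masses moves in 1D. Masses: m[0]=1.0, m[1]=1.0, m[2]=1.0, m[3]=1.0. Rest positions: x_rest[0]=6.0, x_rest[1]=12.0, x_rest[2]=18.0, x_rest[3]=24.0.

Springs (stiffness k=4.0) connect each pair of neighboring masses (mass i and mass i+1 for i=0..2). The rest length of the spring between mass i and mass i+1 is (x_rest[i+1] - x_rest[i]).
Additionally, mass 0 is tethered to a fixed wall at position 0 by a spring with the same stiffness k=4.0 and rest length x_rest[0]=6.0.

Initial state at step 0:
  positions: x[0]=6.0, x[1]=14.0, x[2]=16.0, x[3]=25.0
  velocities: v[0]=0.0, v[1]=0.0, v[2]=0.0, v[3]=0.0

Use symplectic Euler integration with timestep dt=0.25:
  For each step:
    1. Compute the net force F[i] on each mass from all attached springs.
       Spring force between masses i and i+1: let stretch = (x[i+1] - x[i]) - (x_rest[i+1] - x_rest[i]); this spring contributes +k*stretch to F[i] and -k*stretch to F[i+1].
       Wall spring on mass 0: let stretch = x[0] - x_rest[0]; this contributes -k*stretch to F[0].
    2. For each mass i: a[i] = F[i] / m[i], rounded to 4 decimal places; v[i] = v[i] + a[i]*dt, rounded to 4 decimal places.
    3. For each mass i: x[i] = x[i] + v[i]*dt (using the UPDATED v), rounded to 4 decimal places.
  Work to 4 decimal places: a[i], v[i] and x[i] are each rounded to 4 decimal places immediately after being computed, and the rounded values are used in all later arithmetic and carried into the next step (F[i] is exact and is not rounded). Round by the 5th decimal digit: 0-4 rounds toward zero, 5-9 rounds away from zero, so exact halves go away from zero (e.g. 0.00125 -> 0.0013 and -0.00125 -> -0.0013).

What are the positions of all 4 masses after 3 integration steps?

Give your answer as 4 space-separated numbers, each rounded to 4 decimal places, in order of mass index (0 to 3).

Answer: 6.5156 10.3906 20.5156 23.1094

Derivation:
Step 0: x=[6.0000 14.0000 16.0000 25.0000] v=[0.0000 0.0000 0.0000 0.0000]
Step 1: x=[6.5000 12.5000 17.7500 24.2500] v=[2.0000 -6.0000 7.0000 -3.0000]
Step 2: x=[6.8750 10.8125 19.8125 23.3750] v=[1.5000 -6.7500 8.2500 -3.5000]
Step 3: x=[6.5156 10.3906 20.5156 23.1094] v=[-1.4375 -1.6875 2.8125 -1.0625]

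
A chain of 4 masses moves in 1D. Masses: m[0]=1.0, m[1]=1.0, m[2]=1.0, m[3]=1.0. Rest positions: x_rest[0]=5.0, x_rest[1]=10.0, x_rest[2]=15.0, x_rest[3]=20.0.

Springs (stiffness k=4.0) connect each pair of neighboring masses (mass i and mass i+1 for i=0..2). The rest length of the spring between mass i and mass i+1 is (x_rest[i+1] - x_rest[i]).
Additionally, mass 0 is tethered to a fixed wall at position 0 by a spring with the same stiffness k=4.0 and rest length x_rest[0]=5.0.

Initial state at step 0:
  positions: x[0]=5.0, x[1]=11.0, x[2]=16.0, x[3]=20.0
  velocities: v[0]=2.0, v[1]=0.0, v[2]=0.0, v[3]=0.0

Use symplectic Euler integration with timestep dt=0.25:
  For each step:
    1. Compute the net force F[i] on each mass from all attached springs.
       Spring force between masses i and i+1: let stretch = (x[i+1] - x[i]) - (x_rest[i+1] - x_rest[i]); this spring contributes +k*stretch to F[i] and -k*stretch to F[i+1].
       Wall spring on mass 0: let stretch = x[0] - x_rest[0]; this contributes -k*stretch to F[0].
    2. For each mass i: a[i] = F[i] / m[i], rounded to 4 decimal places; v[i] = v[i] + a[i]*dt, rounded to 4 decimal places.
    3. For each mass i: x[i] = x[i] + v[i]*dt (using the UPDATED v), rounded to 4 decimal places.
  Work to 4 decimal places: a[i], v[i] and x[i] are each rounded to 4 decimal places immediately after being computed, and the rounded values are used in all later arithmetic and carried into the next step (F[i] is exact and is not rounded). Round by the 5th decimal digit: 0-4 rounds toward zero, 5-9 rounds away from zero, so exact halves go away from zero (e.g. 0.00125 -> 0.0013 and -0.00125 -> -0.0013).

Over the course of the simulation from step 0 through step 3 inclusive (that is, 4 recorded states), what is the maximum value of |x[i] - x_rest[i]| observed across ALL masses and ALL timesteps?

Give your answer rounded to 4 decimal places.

Answer: 1.3438

Derivation:
Step 0: x=[5.0000 11.0000 16.0000 20.0000] v=[2.0000 0.0000 0.0000 0.0000]
Step 1: x=[5.7500 10.7500 15.7500 20.2500] v=[3.0000 -1.0000 -1.0000 1.0000]
Step 2: x=[6.3125 10.5000 15.3750 20.6250] v=[2.2500 -1.0000 -1.5000 1.5000]
Step 3: x=[6.3438 10.4219 15.0938 20.9375] v=[0.1250 -0.3125 -1.1250 1.2500]
Max displacement = 1.3438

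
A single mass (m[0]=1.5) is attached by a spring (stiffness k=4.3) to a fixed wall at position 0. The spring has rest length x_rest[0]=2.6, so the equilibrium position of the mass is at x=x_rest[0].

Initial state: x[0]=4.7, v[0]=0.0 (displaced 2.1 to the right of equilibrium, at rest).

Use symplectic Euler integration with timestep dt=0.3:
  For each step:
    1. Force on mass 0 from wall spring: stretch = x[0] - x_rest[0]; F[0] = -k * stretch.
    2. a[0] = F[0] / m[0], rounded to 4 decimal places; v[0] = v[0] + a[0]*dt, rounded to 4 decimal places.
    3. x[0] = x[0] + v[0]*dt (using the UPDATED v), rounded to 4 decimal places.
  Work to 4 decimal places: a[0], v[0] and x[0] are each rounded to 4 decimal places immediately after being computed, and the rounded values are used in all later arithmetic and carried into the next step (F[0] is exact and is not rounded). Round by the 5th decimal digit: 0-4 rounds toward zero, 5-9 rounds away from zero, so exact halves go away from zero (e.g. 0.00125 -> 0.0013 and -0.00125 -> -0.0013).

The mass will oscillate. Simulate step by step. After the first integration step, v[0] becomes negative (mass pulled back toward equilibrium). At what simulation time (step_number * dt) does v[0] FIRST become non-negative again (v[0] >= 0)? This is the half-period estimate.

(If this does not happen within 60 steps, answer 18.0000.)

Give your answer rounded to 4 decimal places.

Step 0: x=[4.7000] v=[0.0000]
Step 1: x=[4.1582] v=[-1.8060]
Step 2: x=[3.2144] v=[-3.1460]
Step 3: x=[2.1121] v=[-3.6744]
Step 4: x=[1.1357] v=[-3.2548]
Step 5: x=[0.5371] v=[-1.9955]
Step 6: x=[0.4707] v=[-0.2214]
Step 7: x=[0.9536] v=[1.6098]
First v>=0 after going negative at step 7, time=2.1000

Answer: 2.1000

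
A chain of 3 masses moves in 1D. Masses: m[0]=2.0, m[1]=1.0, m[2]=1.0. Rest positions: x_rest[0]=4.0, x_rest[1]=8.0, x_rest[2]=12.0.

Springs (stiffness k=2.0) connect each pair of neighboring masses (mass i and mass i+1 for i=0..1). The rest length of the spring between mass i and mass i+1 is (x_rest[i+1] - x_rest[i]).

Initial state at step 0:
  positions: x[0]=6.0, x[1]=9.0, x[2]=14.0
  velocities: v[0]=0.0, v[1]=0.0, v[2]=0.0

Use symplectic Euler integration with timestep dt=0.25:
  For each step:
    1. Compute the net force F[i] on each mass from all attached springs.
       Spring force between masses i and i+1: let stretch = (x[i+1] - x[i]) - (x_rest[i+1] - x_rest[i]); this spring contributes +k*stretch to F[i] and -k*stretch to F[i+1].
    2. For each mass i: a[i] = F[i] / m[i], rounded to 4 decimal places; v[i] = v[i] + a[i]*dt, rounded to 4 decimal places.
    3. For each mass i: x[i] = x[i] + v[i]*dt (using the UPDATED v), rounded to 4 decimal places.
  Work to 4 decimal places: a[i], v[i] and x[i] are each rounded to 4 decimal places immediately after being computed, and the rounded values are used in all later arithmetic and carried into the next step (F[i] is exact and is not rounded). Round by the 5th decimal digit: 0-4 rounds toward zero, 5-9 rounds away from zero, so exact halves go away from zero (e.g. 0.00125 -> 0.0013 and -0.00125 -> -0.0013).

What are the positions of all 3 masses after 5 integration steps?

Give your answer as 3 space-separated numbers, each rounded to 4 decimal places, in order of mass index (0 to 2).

Answer: 5.5811 10.4867 13.3511

Derivation:
Step 0: x=[6.0000 9.0000 14.0000] v=[0.0000 0.0000 0.0000]
Step 1: x=[5.9375 9.2500 13.8750] v=[-0.2500 1.0000 -0.5000]
Step 2: x=[5.8320 9.6641 13.6719] v=[-0.4219 1.6563 -0.8125]
Step 3: x=[5.7160 10.1002 13.4678] v=[-0.4639 1.7442 -0.8164]
Step 4: x=[5.6240 10.4092 13.3428] v=[-0.3679 1.2359 -0.5002]
Step 5: x=[5.5811 10.4867 13.3511] v=[-0.1716 0.3101 0.0330]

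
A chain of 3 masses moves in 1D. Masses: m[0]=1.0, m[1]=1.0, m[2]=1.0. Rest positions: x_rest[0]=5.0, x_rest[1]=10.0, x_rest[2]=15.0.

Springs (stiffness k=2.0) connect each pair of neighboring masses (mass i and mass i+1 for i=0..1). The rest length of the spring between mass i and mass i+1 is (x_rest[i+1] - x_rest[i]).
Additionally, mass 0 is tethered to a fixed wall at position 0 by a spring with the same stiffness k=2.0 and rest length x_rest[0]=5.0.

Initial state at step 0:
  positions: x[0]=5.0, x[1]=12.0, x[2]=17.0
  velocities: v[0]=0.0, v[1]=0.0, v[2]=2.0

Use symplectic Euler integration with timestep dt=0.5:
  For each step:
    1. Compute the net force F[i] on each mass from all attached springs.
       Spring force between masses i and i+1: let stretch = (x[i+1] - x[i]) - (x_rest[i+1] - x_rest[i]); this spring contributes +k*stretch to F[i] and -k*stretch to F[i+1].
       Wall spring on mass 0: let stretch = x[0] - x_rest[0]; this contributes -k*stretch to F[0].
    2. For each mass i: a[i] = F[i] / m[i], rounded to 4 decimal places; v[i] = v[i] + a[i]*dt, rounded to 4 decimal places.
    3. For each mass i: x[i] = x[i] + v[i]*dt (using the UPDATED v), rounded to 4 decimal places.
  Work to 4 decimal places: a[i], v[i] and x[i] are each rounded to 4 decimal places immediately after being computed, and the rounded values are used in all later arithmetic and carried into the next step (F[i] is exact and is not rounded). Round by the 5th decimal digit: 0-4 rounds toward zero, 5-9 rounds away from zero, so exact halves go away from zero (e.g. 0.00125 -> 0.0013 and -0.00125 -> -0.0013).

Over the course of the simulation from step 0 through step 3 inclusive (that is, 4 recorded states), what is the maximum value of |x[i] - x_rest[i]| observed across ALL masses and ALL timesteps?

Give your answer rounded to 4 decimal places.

Answer: 3.0000

Derivation:
Step 0: x=[5.0000 12.0000 17.0000] v=[0.0000 0.0000 2.0000]
Step 1: x=[6.0000 11.0000 18.0000] v=[2.0000 -2.0000 2.0000]
Step 2: x=[6.5000 11.0000 18.0000] v=[1.0000 0.0000 0.0000]
Step 3: x=[6.0000 12.2500 17.0000] v=[-1.0000 2.5000 -2.0000]
Max displacement = 3.0000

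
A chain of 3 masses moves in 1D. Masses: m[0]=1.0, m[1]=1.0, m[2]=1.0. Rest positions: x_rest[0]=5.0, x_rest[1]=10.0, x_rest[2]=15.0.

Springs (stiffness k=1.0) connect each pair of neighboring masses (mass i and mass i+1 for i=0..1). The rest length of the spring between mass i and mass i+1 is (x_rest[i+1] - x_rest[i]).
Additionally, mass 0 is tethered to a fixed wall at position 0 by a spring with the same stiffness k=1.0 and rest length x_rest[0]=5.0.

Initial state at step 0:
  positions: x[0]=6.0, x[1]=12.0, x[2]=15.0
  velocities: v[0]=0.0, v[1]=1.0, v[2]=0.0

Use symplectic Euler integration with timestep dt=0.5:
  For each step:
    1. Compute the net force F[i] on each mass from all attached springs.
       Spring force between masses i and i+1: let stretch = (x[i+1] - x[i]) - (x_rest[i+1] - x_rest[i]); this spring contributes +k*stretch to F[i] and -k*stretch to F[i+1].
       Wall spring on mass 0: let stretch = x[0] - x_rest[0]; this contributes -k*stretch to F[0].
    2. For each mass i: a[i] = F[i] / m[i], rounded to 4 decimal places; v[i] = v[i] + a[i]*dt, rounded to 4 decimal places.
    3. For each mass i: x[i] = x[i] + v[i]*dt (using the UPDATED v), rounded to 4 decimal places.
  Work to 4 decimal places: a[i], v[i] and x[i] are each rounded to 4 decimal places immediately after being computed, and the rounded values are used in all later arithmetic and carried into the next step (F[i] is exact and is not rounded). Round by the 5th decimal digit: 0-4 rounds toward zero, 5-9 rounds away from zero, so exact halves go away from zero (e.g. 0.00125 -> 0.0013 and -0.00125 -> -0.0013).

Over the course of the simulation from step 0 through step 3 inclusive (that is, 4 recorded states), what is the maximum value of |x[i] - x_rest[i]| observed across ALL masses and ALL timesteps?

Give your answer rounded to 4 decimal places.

Step 0: x=[6.0000 12.0000 15.0000] v=[0.0000 1.0000 0.0000]
Step 1: x=[6.0000 11.7500 15.5000] v=[0.0000 -0.5000 1.0000]
Step 2: x=[5.9375 11.0000 16.3125] v=[-0.1250 -1.5000 1.6250]
Step 3: x=[5.6563 10.3125 17.0469] v=[-0.5625 -1.3750 1.4688]
Max displacement = 2.0469

Answer: 2.0469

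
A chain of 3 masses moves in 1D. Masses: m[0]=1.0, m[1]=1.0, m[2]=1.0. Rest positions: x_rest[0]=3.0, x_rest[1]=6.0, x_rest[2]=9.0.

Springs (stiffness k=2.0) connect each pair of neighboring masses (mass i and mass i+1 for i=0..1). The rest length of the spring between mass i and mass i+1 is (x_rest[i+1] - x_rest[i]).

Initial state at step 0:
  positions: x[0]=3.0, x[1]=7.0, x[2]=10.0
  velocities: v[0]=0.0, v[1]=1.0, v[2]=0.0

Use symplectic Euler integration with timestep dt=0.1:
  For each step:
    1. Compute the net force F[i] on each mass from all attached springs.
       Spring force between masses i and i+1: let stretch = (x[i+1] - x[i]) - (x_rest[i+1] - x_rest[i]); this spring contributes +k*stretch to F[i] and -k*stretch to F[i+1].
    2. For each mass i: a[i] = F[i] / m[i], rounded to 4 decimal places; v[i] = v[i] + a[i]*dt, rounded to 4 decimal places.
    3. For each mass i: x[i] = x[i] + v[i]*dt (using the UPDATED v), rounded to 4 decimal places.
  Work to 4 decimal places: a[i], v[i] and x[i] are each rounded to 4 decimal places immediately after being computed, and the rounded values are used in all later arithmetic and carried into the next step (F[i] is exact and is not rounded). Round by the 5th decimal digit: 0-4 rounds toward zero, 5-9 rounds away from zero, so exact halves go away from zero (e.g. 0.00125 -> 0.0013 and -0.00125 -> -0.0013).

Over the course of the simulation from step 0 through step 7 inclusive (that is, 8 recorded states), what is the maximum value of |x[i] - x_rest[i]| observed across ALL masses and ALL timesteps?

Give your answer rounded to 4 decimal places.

Answer: 1.1790

Derivation:
Step 0: x=[3.0000 7.0000 10.0000] v=[0.0000 1.0000 0.0000]
Step 1: x=[3.0200 7.0800 10.0000] v=[0.2000 0.8000 0.0000]
Step 2: x=[3.0612 7.1372 10.0016] v=[0.4120 0.5720 0.0160]
Step 3: x=[3.1239 7.1702 10.0059] v=[0.6272 0.3297 0.0431]
Step 4: x=[3.2076 7.1790 10.0135] v=[0.8365 0.0876 0.0760]
Step 5: x=[3.3107 7.1650 10.0244] v=[1.0308 -0.1398 0.1091]
Step 6: x=[3.4309 7.1311 10.0381] v=[1.2017 -0.3388 0.1372]
Step 7: x=[3.5651 7.0814 10.0537] v=[1.3417 -0.4974 0.1558]
Max displacement = 1.1790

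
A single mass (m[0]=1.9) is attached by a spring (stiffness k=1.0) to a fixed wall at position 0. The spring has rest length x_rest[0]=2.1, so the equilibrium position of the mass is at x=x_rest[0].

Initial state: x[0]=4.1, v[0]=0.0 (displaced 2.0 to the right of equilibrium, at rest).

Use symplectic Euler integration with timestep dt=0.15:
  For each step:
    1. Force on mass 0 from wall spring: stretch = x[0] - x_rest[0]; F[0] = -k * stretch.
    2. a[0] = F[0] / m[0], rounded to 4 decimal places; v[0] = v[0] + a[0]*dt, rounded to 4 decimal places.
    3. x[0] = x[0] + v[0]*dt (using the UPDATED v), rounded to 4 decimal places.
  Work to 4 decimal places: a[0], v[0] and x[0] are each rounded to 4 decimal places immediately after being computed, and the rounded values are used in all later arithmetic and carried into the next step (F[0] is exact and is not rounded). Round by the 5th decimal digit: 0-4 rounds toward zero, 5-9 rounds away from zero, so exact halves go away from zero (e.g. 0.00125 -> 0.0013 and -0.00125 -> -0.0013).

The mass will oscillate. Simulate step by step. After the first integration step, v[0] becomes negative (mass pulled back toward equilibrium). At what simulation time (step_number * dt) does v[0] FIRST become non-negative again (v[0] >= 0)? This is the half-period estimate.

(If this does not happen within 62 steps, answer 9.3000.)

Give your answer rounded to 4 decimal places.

Step 0: x=[4.1000] v=[0.0000]
Step 1: x=[4.0763] v=[-0.1579]
Step 2: x=[4.0292] v=[-0.3139]
Step 3: x=[3.9593] v=[-0.4662]
Step 4: x=[3.8674] v=[-0.6130]
Step 5: x=[3.7545] v=[-0.7525]
Step 6: x=[3.6220] v=[-0.8831]
Step 7: x=[3.4715] v=[-1.0033]
Step 8: x=[3.3048] v=[-1.1116]
Step 9: x=[3.1238] v=[-1.2067]
Step 10: x=[2.9307] v=[-1.2875]
Step 11: x=[2.7277] v=[-1.3531]
Step 12: x=[2.5173] v=[-1.4027]
Step 13: x=[2.3020] v=[-1.4356]
Step 14: x=[2.0843] v=[-1.4515]
Step 15: x=[1.8668] v=[-1.4503]
Step 16: x=[1.6520] v=[-1.4319]
Step 17: x=[1.4425] v=[-1.3965]
Step 18: x=[1.2408] v=[-1.3446]
Step 19: x=[1.0493] v=[-1.2768]
Step 20: x=[0.8702] v=[-1.1939]
Step 21: x=[0.7057] v=[-1.0968]
Step 22: x=[0.5577] v=[-0.9867]
Step 23: x=[0.4280] v=[-0.8649]
Step 24: x=[0.3181] v=[-0.7329]
Step 25: x=[0.2293] v=[-0.5922]
Step 26: x=[0.1626] v=[-0.4445]
Step 27: x=[0.1189] v=[-0.2915]
Step 28: x=[0.0986] v=[-0.1351]
Step 29: x=[0.1020] v=[0.0229]
First v>=0 after going negative at step 29, time=4.3500

Answer: 4.3500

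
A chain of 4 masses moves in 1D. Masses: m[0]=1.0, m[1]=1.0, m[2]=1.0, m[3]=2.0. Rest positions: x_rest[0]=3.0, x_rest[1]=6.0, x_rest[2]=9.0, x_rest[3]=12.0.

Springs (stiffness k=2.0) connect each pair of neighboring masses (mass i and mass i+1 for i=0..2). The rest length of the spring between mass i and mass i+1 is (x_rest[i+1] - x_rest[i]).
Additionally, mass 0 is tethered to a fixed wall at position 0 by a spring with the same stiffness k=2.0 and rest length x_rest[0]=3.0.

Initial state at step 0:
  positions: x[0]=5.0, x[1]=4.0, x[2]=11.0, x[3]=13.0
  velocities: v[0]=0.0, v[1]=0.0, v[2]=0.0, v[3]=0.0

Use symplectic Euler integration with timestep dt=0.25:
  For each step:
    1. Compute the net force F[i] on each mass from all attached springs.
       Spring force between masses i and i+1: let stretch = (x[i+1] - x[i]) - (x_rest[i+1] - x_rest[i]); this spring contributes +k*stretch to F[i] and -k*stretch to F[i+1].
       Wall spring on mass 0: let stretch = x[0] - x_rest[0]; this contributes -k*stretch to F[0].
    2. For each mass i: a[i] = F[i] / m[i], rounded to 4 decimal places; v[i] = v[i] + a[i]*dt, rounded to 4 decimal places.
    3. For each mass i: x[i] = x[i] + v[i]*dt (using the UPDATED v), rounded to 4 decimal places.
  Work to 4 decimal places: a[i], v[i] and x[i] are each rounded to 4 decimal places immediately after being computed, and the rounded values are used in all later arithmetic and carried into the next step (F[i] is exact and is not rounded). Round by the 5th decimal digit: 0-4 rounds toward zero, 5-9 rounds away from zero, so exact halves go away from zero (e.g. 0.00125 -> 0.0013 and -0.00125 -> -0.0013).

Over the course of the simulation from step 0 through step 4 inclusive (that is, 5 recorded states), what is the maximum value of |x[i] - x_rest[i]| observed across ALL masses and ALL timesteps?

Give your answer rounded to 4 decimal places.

Step 0: x=[5.0000 4.0000 11.0000 13.0000] v=[0.0000 0.0000 0.0000 0.0000]
Step 1: x=[4.2500 5.0000 10.3750 13.0625] v=[-3.0000 4.0000 -2.5000 0.2500]
Step 2: x=[3.0625 6.5781 9.4141 13.1445] v=[-4.7500 6.3125 -3.8438 0.3281]
Step 3: x=[1.9316 8.0713 8.5650 13.1809] v=[-4.5235 5.9727 -3.3966 0.1455]
Step 4: x=[1.3267 8.8587 8.2311 13.1163] v=[-2.4195 3.1497 -1.3355 -0.2585]
Max displacement = 2.8587

Answer: 2.8587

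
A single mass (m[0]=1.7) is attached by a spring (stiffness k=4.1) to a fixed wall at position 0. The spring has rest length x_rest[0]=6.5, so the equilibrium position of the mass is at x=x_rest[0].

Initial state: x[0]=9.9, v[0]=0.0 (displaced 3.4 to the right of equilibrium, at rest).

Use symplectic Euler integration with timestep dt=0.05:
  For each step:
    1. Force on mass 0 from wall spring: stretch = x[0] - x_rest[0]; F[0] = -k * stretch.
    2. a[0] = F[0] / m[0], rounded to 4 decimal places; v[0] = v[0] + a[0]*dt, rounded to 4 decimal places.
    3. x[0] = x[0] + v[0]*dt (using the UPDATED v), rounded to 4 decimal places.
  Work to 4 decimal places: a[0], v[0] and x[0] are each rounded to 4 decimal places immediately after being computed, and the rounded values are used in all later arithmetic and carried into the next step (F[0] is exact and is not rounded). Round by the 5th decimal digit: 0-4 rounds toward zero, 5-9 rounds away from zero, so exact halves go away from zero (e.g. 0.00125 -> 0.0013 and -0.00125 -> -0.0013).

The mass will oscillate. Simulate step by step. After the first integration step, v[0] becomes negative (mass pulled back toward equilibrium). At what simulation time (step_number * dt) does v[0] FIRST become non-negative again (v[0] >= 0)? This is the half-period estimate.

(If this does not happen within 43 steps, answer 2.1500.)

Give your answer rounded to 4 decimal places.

Answer: 2.0500

Derivation:
Step 0: x=[9.9000] v=[0.0000]
Step 1: x=[9.8795] v=[-0.4100]
Step 2: x=[9.8386] v=[-0.8175]
Step 3: x=[9.7776] v=[-1.2201]
Step 4: x=[9.6968] v=[-1.6153]
Step 5: x=[9.5968] v=[-2.0008]
Step 6: x=[9.4781] v=[-2.3742]
Step 7: x=[9.3414] v=[-2.7333]
Step 8: x=[9.1876] v=[-3.0759]
Step 9: x=[9.0176] v=[-3.4000]
Step 10: x=[8.8324] v=[-3.7036]
Step 11: x=[8.6332] v=[-3.9849]
Step 12: x=[8.4211] v=[-4.2421]
Step 13: x=[8.1974] v=[-4.4738]
Step 14: x=[7.9635] v=[-4.6785]
Step 15: x=[7.7208] v=[-4.8550]
Step 16: x=[7.4707] v=[-5.0022]
Step 17: x=[7.2147] v=[-5.1193]
Step 18: x=[6.9544] v=[-5.2055]
Step 19: x=[6.6914] v=[-5.2603]
Step 20: x=[6.4272] v=[-5.2834]
Step 21: x=[6.1635] v=[-5.2746]
Step 22: x=[5.9018] v=[-5.2340]
Step 23: x=[5.6437] v=[-5.1619]
Step 24: x=[5.3908] v=[-5.0586]
Step 25: x=[5.1446] v=[-4.9248]
Step 26: x=[4.9065] v=[-4.7614]
Step 27: x=[4.6780] v=[-4.5692]
Step 28: x=[4.4605] v=[-4.3495]
Step 29: x=[4.2553] v=[-4.1036]
Step 30: x=[4.0637] v=[-3.8329]
Step 31: x=[3.8867] v=[-3.5391]
Step 32: x=[3.7255] v=[-3.2240]
Step 33: x=[3.5810] v=[-2.8894]
Step 34: x=[3.4541] v=[-2.5374]
Step 35: x=[3.3456] v=[-2.1701]
Step 36: x=[3.2561] v=[-1.7897]
Step 37: x=[3.1862] v=[-1.3985]
Step 38: x=[3.1363] v=[-0.9989]
Step 39: x=[3.1066] v=[-0.5933]
Step 40: x=[3.0974] v=[-0.1841]
Step 41: x=[3.1087] v=[0.2262]
First v>=0 after going negative at step 41, time=2.0500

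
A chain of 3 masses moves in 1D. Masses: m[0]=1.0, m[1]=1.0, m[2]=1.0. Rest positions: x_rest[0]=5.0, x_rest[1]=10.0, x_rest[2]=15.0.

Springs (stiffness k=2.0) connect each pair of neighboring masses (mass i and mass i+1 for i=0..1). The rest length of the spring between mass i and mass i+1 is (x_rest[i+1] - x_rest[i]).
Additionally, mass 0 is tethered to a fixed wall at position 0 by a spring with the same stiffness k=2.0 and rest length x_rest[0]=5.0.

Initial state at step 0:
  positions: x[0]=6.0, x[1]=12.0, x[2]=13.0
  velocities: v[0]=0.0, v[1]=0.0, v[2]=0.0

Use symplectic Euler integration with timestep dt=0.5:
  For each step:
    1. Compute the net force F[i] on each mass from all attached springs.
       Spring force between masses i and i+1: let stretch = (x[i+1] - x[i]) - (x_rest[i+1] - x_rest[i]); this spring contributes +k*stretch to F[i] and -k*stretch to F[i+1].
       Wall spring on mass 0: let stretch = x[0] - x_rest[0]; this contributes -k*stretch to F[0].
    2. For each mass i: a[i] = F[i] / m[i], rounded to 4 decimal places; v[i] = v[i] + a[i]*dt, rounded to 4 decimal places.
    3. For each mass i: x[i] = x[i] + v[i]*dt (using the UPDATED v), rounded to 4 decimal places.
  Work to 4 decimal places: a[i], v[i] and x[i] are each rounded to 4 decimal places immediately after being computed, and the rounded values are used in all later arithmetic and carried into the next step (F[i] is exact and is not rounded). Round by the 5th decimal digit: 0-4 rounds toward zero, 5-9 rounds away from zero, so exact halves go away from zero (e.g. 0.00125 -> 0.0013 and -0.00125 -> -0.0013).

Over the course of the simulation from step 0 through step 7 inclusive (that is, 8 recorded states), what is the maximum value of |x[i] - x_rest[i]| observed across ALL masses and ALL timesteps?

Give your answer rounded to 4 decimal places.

Step 0: x=[6.0000 12.0000 13.0000] v=[0.0000 0.0000 0.0000]
Step 1: x=[6.0000 9.5000 15.0000] v=[0.0000 -5.0000 4.0000]
Step 2: x=[4.7500 8.0000 16.7500] v=[-2.5000 -3.0000 3.5000]
Step 3: x=[2.7500 9.2500 16.6250] v=[-4.0000 2.5000 -0.2500]
Step 4: x=[2.6250 10.9375 15.3125] v=[-0.2500 3.3750 -2.6250]
Step 5: x=[5.3438 10.6563 14.3125] v=[5.4375 -0.5625 -2.0000]
Step 6: x=[8.0469 9.5469 13.9844] v=[5.4062 -2.2188 -0.6562]
Step 7: x=[7.4766 9.9063 13.9376] v=[-1.1407 0.7187 -0.0937]
Max displacement = 3.0469

Answer: 3.0469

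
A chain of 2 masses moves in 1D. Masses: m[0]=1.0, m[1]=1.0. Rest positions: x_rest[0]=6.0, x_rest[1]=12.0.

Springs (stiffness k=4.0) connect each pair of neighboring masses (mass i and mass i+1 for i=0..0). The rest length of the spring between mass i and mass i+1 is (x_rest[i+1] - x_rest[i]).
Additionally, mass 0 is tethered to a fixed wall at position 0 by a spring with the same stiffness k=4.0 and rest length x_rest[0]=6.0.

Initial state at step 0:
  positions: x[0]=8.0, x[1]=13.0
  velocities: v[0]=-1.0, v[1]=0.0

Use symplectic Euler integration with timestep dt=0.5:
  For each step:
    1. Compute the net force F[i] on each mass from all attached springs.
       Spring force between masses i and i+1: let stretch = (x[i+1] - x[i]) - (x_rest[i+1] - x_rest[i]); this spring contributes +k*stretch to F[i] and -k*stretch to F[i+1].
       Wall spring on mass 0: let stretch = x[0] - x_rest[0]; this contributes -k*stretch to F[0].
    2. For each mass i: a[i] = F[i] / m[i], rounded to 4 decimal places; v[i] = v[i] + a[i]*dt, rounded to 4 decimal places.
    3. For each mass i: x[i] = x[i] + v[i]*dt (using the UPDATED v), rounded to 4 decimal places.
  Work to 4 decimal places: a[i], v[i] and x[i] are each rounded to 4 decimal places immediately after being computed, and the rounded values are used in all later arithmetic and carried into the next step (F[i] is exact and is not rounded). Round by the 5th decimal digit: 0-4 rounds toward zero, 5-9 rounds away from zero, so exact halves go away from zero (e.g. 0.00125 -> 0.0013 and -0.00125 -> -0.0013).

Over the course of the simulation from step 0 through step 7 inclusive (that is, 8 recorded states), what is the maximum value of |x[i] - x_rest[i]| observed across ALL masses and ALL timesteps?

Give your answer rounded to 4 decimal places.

Answer: 2.5000

Derivation:
Step 0: x=[8.0000 13.0000] v=[-1.0000 0.0000]
Step 1: x=[4.5000 14.0000] v=[-7.0000 2.0000]
Step 2: x=[6.0000 11.5000] v=[3.0000 -5.0000]
Step 3: x=[7.0000 9.5000] v=[2.0000 -4.0000]
Step 4: x=[3.5000 11.0000] v=[-7.0000 3.0000]
Step 5: x=[4.0000 11.0000] v=[1.0000 0.0000]
Step 6: x=[7.5000 10.0000] v=[7.0000 -2.0000]
Step 7: x=[6.0000 12.5000] v=[-3.0000 5.0000]
Max displacement = 2.5000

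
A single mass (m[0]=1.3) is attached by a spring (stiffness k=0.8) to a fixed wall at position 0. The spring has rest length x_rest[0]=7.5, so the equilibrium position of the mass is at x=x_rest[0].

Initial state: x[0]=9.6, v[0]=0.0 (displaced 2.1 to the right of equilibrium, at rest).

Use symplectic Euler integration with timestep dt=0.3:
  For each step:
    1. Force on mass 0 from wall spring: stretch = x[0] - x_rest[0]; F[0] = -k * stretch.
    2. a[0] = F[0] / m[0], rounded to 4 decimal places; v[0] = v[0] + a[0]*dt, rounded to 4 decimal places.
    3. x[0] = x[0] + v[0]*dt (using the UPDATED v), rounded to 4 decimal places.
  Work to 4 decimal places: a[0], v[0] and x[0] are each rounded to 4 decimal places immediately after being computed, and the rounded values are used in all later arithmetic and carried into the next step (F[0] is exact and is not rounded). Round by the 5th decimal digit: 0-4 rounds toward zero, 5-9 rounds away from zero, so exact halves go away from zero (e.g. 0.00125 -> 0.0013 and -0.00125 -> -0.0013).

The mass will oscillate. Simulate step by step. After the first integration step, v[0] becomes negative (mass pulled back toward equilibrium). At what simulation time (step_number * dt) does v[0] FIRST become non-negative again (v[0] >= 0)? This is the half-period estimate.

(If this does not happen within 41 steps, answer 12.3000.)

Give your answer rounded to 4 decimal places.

Step 0: x=[9.6000] v=[0.0000]
Step 1: x=[9.4837] v=[-0.3877]
Step 2: x=[9.2575] v=[-0.7539]
Step 3: x=[8.9340] v=[-1.0784]
Step 4: x=[8.5310] v=[-1.3432]
Step 5: x=[8.0709] v=[-1.5336]
Step 6: x=[7.5792] v=[-1.6390]
Step 7: x=[7.0831] v=[-1.6536]
Step 8: x=[6.6101] v=[-1.5766]
Step 9: x=[6.1864] v=[-1.4123]
Step 10: x=[5.8355] v=[-1.1698]
Step 11: x=[5.5768] v=[-0.8625]
Step 12: x=[5.4246] v=[-0.5075]
Step 13: x=[5.3873] v=[-0.1243]
Step 14: x=[5.4670] v=[0.2657]
First v>=0 after going negative at step 14, time=4.2000

Answer: 4.2000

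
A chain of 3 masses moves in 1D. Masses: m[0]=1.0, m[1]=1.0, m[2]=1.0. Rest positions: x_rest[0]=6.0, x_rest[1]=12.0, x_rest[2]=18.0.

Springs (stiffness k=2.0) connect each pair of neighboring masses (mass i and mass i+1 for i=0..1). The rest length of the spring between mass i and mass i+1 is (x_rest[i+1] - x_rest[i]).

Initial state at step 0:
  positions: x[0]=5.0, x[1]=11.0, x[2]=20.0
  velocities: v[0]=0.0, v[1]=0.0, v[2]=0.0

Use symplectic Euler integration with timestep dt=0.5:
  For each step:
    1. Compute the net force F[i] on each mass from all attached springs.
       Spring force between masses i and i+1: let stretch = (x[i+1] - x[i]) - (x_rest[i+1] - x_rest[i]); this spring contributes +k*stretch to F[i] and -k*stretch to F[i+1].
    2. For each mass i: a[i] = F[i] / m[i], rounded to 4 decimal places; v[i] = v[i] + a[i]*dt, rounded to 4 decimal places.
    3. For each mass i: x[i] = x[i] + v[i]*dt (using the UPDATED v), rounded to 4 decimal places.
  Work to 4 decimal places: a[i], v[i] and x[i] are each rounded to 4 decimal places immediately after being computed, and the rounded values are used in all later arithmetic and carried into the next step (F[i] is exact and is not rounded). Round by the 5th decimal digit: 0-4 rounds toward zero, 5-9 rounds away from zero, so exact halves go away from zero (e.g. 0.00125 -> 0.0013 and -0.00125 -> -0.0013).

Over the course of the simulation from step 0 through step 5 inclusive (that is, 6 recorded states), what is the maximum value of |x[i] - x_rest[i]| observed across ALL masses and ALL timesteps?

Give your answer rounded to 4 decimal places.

Answer: 2.1875

Derivation:
Step 0: x=[5.0000 11.0000 20.0000] v=[0.0000 0.0000 0.0000]
Step 1: x=[5.0000 12.5000 18.5000] v=[0.0000 3.0000 -3.0000]
Step 2: x=[5.7500 13.2500 17.0000] v=[1.5000 1.5000 -3.0000]
Step 3: x=[7.2500 12.1250 16.6250] v=[3.0000 -2.2500 -0.7500]
Step 4: x=[8.1875 10.8125 17.0000] v=[1.8750 -2.6250 0.7500]
Step 5: x=[7.4375 11.2813 17.2813] v=[-1.5000 0.9375 0.5625]
Max displacement = 2.1875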